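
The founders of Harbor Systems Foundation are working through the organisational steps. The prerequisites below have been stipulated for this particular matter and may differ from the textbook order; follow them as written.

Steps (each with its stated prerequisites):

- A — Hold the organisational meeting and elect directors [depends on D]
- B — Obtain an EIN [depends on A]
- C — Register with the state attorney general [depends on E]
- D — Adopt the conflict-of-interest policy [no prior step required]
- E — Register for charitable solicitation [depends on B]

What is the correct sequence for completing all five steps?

D A B E C

D has no prerequisites → D first.
A needed D, now all done → A.
That leaves B as the only ready step → B.
E needed B, now all done → E.
C is the only step now ready → C.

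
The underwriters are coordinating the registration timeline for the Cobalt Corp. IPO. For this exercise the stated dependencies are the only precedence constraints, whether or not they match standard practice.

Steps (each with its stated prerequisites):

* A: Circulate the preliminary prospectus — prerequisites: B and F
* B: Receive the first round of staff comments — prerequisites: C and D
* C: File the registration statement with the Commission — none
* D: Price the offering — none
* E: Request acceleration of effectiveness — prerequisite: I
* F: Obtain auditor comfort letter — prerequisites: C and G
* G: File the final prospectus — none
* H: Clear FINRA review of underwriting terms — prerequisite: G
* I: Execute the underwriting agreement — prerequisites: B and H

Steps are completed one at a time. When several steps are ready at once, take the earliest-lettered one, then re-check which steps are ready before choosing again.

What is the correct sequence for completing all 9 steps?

C → D → B → G → F → A → H → I → E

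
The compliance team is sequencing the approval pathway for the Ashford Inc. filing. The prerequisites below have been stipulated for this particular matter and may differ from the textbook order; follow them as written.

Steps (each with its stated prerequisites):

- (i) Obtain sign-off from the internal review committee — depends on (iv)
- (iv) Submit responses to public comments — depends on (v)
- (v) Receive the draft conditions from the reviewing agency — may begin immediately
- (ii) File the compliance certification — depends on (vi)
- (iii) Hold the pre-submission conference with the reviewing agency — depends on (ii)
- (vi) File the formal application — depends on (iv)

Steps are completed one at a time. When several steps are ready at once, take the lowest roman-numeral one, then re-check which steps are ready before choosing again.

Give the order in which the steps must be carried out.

Only (v) has no prerequisites, so it is first.
(iv) is the only step now ready → (iv).
(i) and (vi) are both available; (i) has the earlier label → (i).
(vi) is the only step now ready → (vi).
Next only (ii) has its prerequisites met → (ii).
(iii) needed (ii), now all done → (iii).

(v), (iv), (i), (vi), (ii), (iii)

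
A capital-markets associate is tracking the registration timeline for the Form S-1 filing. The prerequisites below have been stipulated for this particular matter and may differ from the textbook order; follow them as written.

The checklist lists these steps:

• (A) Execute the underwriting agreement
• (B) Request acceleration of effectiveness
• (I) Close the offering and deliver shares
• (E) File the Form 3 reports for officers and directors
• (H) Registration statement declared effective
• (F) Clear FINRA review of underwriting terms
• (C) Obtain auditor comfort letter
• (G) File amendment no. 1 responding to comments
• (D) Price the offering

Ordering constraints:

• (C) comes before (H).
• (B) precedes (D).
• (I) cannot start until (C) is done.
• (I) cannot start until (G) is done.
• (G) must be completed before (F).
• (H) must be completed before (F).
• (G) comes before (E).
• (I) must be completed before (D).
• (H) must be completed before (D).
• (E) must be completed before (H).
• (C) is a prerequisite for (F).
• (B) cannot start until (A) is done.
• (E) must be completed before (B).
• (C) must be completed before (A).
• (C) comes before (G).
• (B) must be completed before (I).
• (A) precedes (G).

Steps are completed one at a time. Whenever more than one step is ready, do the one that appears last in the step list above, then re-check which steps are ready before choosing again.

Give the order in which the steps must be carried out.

(C) → (A) → (G) → (E) → (H) → (F) → (B) → (I) → (D)

Only (C) has no prerequisites, so it is first.
(A) needed (C), now all done → (A).
(G) needed (C) and (A), now all done → (G).
That leaves (E) as the only ready step → (E).
Now (H) and (B) have their prerequisites met. (H) is listed later, so (H) next.
Ready: (F) and (B). (F) is listed later → (F).
(B) is the only step now ready → (B).
(I) needed (G), (C) and (B), now all done → (I).
(D) is the only step now ready → (D).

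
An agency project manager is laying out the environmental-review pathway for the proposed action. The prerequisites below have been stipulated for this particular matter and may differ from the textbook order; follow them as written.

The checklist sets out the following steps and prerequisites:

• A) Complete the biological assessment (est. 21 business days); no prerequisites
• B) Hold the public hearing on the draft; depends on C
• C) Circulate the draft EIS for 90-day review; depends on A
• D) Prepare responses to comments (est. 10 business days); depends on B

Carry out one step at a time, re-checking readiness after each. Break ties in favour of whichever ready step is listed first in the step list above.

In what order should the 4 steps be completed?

A, C, B, D

Only A has no prerequisites, so it is first.
That leaves C as the only ready step → C.
B is the only step now ready → B.
D needed B, now all done → D.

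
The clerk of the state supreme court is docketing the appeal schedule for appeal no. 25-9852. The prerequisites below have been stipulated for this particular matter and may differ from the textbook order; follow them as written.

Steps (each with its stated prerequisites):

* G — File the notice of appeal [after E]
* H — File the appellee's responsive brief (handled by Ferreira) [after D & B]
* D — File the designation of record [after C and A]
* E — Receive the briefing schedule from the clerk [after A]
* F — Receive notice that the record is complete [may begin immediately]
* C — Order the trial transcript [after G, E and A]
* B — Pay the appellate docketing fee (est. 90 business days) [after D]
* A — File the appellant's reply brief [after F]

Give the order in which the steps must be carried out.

F has no prerequisites → F first.
A needed F, now all done → A.
E is the only step now ready → E.
G is the only step now ready → G.
Next only C has its prerequisites met → C.
D is the only step now ready → D.
B needed D, now all done → B.
H needed D and B, now all done → H.

F A E G C D B H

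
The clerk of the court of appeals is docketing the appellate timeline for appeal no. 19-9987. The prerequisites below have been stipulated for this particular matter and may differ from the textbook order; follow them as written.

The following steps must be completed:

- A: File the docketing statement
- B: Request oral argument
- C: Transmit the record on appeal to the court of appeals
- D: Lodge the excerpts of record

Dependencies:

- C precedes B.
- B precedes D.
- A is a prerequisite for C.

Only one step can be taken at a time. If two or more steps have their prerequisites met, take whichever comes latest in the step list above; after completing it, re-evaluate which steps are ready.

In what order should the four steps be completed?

A C B D

Only A has no prerequisites, so it is first.
C needed A, now all done → C.
That leaves B as the only ready step → B.
D is the only step now ready → D.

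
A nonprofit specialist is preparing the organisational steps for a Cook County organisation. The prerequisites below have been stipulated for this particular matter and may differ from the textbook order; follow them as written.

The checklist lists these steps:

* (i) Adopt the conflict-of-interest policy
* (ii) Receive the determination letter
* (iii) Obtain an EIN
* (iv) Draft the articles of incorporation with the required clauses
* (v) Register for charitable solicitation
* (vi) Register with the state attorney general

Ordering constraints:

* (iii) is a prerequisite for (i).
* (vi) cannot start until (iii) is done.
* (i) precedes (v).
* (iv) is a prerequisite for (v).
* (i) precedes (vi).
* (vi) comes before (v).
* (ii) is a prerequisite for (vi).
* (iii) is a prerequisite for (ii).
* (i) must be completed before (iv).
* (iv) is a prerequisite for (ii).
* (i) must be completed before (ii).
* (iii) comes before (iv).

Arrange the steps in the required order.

(iii) is the only step with nothing outstanding, so it goes first.
That leaves (i) as the only ready step → (i).
(iv) needed (i) and (iii), now all done → (iv).
(ii) needed (i), (iii) and (iv), now all done → (ii).
(vi) needed (i), (ii) and (iii), now all done → (vi).
That leaves (v) as the only ready step → (v).

(iii), (i), (iv), (ii), (vi), (v)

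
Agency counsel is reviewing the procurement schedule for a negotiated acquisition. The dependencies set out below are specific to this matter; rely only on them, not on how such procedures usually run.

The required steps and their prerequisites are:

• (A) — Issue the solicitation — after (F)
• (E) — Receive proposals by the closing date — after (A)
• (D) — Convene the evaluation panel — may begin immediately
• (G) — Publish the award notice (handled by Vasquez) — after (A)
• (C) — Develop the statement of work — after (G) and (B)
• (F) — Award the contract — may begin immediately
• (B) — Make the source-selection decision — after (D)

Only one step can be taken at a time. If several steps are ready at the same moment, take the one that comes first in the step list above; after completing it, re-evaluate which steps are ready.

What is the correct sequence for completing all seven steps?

(D) and (F) have no prerequisites; (D) is listed earlier, so (D) is first.
Now (F) and (B) have their prerequisites met. (F) is listed earlier, so (F) next.
Now (A) and (B) have their prerequisites met. (A) is listed earlier, so (A) next.
Now (E), (G) and (B) have their prerequisites met. (E) is listed earlier, so (E) next.
Ready: (G) and (B). (G) is listed earlier → (G).
(B) is the only step now ready → (B).
(C) is the only step now ready → (C).

(D), (F), (A), (E), (G), (B), (C)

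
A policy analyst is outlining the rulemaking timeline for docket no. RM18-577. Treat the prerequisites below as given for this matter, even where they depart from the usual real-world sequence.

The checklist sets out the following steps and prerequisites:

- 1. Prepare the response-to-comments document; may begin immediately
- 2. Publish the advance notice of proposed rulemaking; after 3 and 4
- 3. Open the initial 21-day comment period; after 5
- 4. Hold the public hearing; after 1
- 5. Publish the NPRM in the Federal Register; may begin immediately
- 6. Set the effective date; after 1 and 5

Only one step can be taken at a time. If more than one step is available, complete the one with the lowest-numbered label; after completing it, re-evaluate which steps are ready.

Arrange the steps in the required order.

1, 4, 5, 3, 2, 6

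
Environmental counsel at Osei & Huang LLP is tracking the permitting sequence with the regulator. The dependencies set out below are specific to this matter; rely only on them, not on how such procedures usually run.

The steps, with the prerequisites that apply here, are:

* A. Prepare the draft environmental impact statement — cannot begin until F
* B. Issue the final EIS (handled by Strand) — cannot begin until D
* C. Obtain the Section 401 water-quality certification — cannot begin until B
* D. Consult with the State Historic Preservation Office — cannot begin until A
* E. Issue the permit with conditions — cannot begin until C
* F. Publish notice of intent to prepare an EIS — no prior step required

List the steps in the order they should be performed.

F has no prerequisites → F first.
A is the only step now ready → A.
Next only D has its prerequisites met → D.
That leaves B as the only ready step → B.
Next only C has its prerequisites met → C.
Next only E has its prerequisites met → E.

F A D B C E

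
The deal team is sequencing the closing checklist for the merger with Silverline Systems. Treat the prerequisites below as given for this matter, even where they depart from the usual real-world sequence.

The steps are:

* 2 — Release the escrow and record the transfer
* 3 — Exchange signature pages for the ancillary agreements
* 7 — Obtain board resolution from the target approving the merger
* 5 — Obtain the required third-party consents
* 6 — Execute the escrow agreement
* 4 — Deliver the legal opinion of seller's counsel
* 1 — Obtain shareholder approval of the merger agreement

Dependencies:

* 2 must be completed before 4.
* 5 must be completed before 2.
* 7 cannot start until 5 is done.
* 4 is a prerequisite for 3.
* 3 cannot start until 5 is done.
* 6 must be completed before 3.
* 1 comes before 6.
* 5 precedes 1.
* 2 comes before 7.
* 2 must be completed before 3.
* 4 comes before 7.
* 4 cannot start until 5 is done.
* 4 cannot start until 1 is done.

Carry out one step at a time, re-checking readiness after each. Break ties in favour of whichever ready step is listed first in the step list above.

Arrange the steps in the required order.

5 → 2 → 1 → 6 → 4 → 3 → 7

5 has no prerequisites → 5 first.
2 and 1 are both available; 2 is listed earlier → 2.
1 needed 5, now all done → 1.
6 and 4 are both available; 6 is listed earlier → 6.
4 is the only step now ready → 4.
Now 3 and 7 have their prerequisites met. 3 is listed earlier, so 3 next.
That leaves 7 as the only ready step → 7.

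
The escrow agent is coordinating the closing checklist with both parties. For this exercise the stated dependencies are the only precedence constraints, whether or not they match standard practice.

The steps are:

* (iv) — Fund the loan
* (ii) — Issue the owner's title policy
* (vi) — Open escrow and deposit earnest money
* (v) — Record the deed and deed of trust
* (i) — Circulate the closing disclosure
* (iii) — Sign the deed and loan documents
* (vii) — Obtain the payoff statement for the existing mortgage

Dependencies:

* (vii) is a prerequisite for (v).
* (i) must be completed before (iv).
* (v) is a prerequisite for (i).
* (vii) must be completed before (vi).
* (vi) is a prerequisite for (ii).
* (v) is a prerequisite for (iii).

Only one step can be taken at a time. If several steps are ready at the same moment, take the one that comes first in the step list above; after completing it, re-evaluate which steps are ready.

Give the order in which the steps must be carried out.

(vii) (vi) (ii) (v) (i) (iv) (iii)

(vii) is the only step with nothing outstanding, so it goes first.
(vi) and (v) are both available; (vi) is listed earlier → (vi).
(ii) and (v) are both available; (ii) is listed earlier → (ii).
(v) needed (vii), now all done → (v).
Now (i) and (iii) have their prerequisites met. (i) is listed earlier, so (i) next.
Now (iv) and (iii) have their prerequisites met. (iv) is listed earlier, so (iv) next.
Next only (iii) has its prerequisites met → (iii).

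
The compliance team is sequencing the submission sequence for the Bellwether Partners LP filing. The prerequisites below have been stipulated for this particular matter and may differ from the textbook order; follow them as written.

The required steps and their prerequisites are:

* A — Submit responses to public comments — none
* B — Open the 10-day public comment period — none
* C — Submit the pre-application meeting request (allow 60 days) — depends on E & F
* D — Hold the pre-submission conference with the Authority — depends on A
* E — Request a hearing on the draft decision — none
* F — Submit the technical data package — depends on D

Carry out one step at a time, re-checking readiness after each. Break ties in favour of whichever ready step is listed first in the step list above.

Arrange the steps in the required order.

A → B → D → E → F → C

Nothing is required for A, B and E. A is listed earlier → A first.
Ready: B, D and E. B is listed earlier → B.
Now D and E have their prerequisites met. D is listed earlier, so D next.
F now also ready, so the ready set is {E, F}; E is listed earlier → E.
F needed D, now all done → F.
C needed E and F, now all done → C.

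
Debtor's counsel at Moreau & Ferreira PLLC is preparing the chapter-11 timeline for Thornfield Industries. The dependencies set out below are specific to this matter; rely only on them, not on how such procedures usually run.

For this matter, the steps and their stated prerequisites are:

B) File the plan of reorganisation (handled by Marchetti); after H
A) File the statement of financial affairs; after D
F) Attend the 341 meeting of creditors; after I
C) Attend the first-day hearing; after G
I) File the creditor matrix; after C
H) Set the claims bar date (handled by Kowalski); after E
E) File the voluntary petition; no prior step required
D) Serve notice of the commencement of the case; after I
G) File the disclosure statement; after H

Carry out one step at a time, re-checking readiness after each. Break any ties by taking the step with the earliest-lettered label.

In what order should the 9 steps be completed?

Only E has no prerequisites, so it is first.
H is the only step now ready → H.
Now B and G have their prerequisites met. B has the earlier label, so B next.
Next only G has its prerequisites met → G.
Next only C has its prerequisites met → C.
That leaves I as the only ready step → I.
Ready: D and F. D has the earlier label → D.
Ready: A and F. A has the earlier label → A.
Next only F has its prerequisites met → F.

E, H, B, G, C, I, D, A, F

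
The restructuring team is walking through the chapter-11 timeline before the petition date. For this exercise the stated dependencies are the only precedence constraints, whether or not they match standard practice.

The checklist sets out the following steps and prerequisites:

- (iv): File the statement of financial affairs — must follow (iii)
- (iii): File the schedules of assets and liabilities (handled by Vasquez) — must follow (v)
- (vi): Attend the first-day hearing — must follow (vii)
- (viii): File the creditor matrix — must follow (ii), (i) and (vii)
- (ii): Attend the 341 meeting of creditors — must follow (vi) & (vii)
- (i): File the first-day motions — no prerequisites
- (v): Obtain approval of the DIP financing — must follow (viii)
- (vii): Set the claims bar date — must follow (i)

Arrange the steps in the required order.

(i) has no prerequisites → (i) first.
(vii) needed (i), now all done → (vii).
(vi) needed (vii), now all done → (vi).
(ii) is the only step now ready → (ii).
(viii) needed (ii), (i) and (vii), now all done → (viii).
That leaves (v) as the only ready step → (v).
Next only (iii) has its prerequisites met → (iii).
(iv) is the only step now ready → (iv).

(i) → (vii) → (vi) → (ii) → (viii) → (v) → (iii) → (iv)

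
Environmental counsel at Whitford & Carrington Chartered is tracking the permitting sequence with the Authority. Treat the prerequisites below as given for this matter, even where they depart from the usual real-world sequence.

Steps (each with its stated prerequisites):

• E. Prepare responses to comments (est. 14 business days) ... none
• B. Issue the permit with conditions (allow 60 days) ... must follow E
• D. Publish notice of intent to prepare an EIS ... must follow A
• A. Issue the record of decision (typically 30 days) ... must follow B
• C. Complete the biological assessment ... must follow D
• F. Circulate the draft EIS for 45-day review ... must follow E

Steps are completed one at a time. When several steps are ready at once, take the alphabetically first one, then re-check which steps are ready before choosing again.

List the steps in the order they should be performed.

E has no prerequisites → E first.
Ready: B and F. B has the earlier label → B.
Now A and F have their prerequisites met. A has the earlier label, so A next.
D now also ready, so the ready set is {D, F}; D has the earlier label → D.
Now C and F have their prerequisites met. C has the earlier label, so C next.
F needed E, now all done → F.

E, B, A, D, C, F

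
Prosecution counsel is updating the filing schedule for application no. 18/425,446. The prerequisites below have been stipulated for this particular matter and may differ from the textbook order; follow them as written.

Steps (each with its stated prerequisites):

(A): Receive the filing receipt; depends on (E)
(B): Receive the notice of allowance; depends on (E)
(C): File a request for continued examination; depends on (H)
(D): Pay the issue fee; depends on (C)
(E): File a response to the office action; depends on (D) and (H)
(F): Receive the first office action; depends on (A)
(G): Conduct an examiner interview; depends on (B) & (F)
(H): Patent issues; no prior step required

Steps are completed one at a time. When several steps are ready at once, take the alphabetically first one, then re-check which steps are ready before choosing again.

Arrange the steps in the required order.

Only (H) has no prerequisites, so it is first.
(C) needed (H), now all done → (C).
Next only (D) has its prerequisites met → (D).
That leaves (E) as the only ready step → (E).
Now (A) and (B) have their prerequisites met. (A) has the earlier label, so (A) next.
(F) now also ready, so the ready set is {(B), (F)}; (B) has the earlier label → (B).
(F) needed (A), now all done → (F).
(G) is the only step now ready → (G).

(H) (C) (D) (E) (A) (B) (F) (G)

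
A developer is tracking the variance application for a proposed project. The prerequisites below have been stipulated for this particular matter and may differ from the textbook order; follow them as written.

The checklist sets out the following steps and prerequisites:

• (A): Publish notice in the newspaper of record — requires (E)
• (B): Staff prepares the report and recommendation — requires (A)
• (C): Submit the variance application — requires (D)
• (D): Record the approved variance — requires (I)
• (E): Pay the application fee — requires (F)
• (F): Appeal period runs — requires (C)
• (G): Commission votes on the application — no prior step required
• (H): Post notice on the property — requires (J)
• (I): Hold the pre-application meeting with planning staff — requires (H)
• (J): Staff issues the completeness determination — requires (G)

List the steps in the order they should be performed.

Only (G) has no prerequisites, so it is first.
That leaves (J) as the only ready step → (J).
Next only (H) has its prerequisites met → (H).
(I) needed (H), now all done → (I).
(D) needed (I), now all done → (D).
That leaves (C) as the only ready step → (C).
Next only (F) has its prerequisites met → (F).
(E) is the only step now ready → (E).
(A) needed (E), now all done → (A).
(B) needed (A), now all done → (B).

(G) → (J) → (H) → (I) → (D) → (C) → (F) → (E) → (A) → (B)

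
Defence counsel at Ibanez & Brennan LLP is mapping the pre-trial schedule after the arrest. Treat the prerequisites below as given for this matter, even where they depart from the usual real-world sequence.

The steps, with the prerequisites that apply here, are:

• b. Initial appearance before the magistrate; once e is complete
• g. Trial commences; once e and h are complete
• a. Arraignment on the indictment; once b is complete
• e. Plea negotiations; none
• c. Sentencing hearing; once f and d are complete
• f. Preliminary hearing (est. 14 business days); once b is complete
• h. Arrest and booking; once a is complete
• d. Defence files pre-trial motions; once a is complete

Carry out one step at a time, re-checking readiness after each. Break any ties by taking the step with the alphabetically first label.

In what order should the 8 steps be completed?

e is the only step with nothing outstanding, so it goes first.
Next only b has its prerequisites met → b.
Ready: a and f. a has the earlier label → a.
d and h now also ready, so the ready set is {d, f, h}; d has the earlier label → d.
Now f and h have their prerequisites met. f has the earlier label, so f next.
Now c and h have their prerequisites met. c has the earlier label, so c next.
h needed a, now all done → h.
Next only g has its prerequisites met → g.

e, b, a, d, f, c, h, g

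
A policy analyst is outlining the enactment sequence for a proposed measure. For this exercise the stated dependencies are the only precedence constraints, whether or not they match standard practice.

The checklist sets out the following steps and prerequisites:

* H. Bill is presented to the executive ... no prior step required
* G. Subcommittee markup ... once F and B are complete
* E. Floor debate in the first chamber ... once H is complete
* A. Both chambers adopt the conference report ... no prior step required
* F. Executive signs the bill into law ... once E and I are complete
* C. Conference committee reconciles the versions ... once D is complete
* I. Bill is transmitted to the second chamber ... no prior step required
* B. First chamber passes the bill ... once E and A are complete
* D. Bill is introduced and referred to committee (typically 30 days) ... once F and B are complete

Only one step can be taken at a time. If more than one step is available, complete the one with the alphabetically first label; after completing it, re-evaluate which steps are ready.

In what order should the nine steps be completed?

A → H → E → B → I → F → D → C → G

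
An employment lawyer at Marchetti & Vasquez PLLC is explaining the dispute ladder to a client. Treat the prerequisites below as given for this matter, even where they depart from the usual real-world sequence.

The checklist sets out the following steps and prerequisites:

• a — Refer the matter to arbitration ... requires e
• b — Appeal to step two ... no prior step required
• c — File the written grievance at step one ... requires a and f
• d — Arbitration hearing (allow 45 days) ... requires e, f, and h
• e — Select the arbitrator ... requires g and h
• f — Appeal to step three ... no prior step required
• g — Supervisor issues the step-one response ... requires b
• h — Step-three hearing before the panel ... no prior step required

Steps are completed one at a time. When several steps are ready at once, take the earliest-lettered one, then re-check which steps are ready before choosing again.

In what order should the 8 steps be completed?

b, f and h have no prerequisites; b has the earlier label, so b is first.
g now also ready, so the ready set is {f, g, h}; f has the earlier label → f.
g and h are both available; g has the earlier label → g.
That leaves h as the only ready step → h.
e needed g and h, now all done → e.
a and d are both available; a has the earlier label → a.
c now also ready, so the ready set is {c, d}; c has the earlier label → c.
d needed e, f and h, now all done → d.

b, f, g, h, e, a, c, d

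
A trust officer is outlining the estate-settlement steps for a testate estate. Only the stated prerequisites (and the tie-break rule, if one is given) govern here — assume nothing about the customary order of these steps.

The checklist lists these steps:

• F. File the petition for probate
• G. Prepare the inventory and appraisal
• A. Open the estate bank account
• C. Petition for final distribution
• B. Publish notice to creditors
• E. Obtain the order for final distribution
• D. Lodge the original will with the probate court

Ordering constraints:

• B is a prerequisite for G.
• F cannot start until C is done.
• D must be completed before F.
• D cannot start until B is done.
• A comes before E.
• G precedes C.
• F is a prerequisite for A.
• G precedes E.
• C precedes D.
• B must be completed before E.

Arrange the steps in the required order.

B → G → C → D → F → A → E

Only B has no prerequisites, so it is first.
G needed B, now all done → G.
C needed G, now all done → C.
D is the only step now ready → D.
Next only F has its prerequisites met → F.
That leaves A as the only ready step → A.
E needed G, A and B, now all done → E.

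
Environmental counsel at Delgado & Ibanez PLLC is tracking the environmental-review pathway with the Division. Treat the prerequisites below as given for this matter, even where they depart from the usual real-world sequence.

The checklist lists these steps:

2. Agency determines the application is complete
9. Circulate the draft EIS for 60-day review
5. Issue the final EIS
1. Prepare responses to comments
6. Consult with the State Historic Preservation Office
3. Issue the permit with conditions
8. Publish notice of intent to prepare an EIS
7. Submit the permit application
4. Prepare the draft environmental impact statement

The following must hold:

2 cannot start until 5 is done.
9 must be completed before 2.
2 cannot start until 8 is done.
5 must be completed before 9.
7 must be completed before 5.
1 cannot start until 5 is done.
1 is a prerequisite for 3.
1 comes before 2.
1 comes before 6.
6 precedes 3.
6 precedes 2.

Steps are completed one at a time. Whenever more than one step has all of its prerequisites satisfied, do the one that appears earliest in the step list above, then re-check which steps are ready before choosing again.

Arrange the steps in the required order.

Nothing is required for 8, 7 and 4. 8 is listed earlier → 8 first.
Now 7 and 4 have their prerequisites met. 7 is listed earlier, so 7 next.
5 now also ready, so the ready set is {5, 4}; 5 is listed earlier → 5.
Now 9, 1 and 4 have their prerequisites met. 9 is listed earlier, so 9 next.
Ready: 1 and 4. 1 is listed earlier → 1.
Ready: 6 and 4. 6 is listed earlier → 6.
2 and 3 now also ready, so the ready set is {2, 3, 4}; 2 is listed earlier → 2.
Now 3 and 4 have their prerequisites met. 3 is listed earlier, so 3 next.
Next only 4 has its prerequisites met → 4.

8 7 5 9 1 6 2 3 4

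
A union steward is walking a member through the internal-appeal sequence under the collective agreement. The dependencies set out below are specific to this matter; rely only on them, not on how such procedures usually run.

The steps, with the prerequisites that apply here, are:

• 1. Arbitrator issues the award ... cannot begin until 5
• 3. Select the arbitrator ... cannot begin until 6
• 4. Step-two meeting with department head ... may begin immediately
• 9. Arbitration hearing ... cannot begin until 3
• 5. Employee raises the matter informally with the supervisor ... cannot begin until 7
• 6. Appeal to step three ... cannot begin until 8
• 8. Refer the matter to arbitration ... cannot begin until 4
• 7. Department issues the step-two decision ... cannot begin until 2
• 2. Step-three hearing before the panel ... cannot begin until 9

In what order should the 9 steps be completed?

4, 8, 6, 3, 9, 2, 7, 5, 1

4 is the only step with nothing outstanding, so it goes first.
Next only 8 has its prerequisites met → 8.
6 needed 8, now all done → 6.
3 needed 6, now all done → 3.
Next only 9 has its prerequisites met → 9.
Next only 2 has its prerequisites met → 2.
7 needed 2, now all done → 7.
Next only 5 has its prerequisites met → 5.
1 needed 5, now all done → 1.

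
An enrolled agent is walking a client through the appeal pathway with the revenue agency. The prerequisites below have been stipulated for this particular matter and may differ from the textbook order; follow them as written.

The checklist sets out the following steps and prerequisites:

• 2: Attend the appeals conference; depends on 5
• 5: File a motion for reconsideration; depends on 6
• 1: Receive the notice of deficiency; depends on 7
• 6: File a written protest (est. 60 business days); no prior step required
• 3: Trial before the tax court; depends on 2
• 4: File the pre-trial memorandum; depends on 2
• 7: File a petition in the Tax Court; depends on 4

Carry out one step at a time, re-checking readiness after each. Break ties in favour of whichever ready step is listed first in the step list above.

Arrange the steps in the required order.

6 is the only step with nothing outstanding, so it goes first.
That leaves 5 as the only ready step → 5.
2 needed 5, now all done → 2.
3 and 4 are both available; 3 is listed earlier → 3.
Next only 4 has its prerequisites met → 4.
7 is the only step now ready → 7.
1 needed 7, now all done → 1.

6, 5, 2, 3, 4, 7, 1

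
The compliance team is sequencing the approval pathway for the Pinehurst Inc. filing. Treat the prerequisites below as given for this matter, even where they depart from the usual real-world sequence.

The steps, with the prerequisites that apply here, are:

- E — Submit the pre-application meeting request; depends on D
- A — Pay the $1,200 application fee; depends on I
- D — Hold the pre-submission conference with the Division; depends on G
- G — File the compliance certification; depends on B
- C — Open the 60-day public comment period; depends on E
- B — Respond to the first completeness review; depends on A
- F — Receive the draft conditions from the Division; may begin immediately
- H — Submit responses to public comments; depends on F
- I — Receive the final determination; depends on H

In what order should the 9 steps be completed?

F H I A B G D E C

F has no prerequisites → F first.
H needed F, now all done → H.
I is the only step now ready → I.
A needed I, now all done → A.
B is the only step now ready → B.
That leaves G as the only ready step → G.
D needed G, now all done → D.
E needed D, now all done → E.
C needed E, now all done → C.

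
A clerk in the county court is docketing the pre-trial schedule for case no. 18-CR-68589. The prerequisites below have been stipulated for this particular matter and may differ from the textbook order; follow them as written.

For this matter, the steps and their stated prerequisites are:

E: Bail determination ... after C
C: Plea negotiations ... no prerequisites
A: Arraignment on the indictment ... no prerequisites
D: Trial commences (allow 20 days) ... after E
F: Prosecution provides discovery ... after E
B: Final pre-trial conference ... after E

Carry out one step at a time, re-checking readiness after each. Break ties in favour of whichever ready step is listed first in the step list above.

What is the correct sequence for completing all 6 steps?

C and A have no prerequisites; C is listed earlier, so C is first.
E now also ready, so the ready set is {E, A}; E is listed earlier → E.
D, F and B now also ready, so the ready set is {A, D, F, B}; A is listed earlier → A.
D, F and B are all available; D is listed earlier → D.
F and B are both available; F is listed earlier → F.
Next only B has its prerequisites met → B.

C, E, A, D, F, B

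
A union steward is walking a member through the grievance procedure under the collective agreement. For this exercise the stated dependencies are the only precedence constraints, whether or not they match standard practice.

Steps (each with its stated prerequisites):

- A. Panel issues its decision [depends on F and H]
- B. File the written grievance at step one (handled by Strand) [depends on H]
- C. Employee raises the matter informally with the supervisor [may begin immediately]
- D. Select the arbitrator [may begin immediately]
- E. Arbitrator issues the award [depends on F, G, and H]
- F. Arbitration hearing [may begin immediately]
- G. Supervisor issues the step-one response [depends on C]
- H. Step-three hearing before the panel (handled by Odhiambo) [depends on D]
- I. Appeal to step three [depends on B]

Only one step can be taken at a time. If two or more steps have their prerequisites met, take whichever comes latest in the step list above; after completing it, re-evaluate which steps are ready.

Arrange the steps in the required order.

Nothing is required for F, D and C. F is listed later → F first.
D and C are both available; D is listed later → D.
H now also ready, so the ready set is {H, C}; H is listed later → H.
Now C, B and A have their prerequisites met. C is listed later, so C next.
G, B and A are all available; G is listed later → G.
E now also ready, so the ready set is {E, B, A}; E is listed later → E.
Ready: B and A. B is listed later → B.
I now also ready, so the ready set is {I, A}; I is listed later → I.
Next only A has its prerequisites met → A.

F D H C G E B I A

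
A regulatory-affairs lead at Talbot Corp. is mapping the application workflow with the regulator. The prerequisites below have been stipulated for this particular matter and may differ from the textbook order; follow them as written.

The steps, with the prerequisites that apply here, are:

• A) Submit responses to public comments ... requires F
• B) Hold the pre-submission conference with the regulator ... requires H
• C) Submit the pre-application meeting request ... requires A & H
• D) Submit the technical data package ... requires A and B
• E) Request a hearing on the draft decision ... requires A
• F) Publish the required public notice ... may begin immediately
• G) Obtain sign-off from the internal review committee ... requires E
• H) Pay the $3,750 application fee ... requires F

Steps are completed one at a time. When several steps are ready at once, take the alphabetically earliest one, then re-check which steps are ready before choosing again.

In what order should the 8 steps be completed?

F → A → E → G → H → B → C → D

F is the only step with nothing outstanding, so it goes first.
Ready: A and H. A has the earlier label → A.
E now also ready, so the ready set is {E, H}; E has the earlier label → E.
G now also ready, so the ready set is {G, H}; G has the earlier label → G.
H needed F, now all done → H.
Now B and C have their prerequisites met. B has the earlier label, so B next.
D now also ready, so the ready set is {C, D}; C has the earlier label → C.
D needed A and B, now all done → D.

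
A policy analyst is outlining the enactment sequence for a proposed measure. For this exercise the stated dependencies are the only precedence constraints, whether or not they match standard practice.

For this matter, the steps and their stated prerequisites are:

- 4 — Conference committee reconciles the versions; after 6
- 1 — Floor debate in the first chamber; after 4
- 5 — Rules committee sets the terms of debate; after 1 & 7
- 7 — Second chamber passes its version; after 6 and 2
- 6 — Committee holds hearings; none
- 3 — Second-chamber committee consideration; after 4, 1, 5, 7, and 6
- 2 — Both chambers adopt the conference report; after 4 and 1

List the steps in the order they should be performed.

6, 4, 1, 2, 7, 5, 3

6 is the only step with nothing outstanding, so it goes first.
4 is the only step now ready → 4.
That leaves 1 as the only ready step → 1.
2 is the only step now ready → 2.
7 needed 6 and 2, now all done → 7.
Next only 5 has its prerequisites met → 5.
That leaves 3 as the only ready step → 3.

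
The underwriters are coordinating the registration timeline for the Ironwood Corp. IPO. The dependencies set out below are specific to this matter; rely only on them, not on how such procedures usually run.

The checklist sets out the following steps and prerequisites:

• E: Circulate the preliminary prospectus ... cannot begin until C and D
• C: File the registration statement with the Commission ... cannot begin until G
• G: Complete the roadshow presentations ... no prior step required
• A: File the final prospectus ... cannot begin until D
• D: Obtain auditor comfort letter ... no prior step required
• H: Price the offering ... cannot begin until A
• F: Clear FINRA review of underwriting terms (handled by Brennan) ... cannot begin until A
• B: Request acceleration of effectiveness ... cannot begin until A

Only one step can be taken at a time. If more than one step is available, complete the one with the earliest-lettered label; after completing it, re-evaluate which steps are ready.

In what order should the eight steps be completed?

D → A → B → F → G → C → E → H

D and G have no prerequisites; D has the earlier label, so D is first.
Ready: A and G. A has the earlier label → A.
B, F and H now also ready, so the ready set is {B, F, G, H}; B has the earlier label → B.
Now F, G and H have their prerequisites met. F has the earlier label, so F next.
Now G and H have their prerequisites met. G has the earlier label, so G next.
C and H are both available; C has the earlier label → C.
E and H are both available; E has the earlier label → E.
Next only H has its prerequisites met → H.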